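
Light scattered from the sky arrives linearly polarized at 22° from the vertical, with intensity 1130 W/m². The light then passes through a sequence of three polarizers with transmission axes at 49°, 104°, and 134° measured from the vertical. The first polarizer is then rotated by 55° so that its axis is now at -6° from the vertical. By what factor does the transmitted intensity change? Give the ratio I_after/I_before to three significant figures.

I_new/I_old ≈ 0.349

Before rotation:
I₁ = I₀ cos²(49° − 22°) = I₀ cos²(27°) = 0.7939 I₀.
I₂ = I₁ cos²(104° − 49°) = 0.7939 I₀ · cos²(55°) = 0.2612 I₀.
I₃ = I₂ cos²(134° − 104°) = 0.2612 I₀ · cos²(30°) = 0.1959 I₀.
After rotation:
I₁ = I₀ cos²(-6° − 22°) = I₀ cos²(28°) = 0.7796 I₀.
Angle between axes 1 and 2: 70°. I₂ = 0.7796 I₀ · cos²(70°) = 0.0912 I₀.
I₃ = I₂ cos²(134° − 104°) = 0.0912 I₀ · cos²(30°) = 0.0684 I₀.
Ratio = 0.0684 / 0.1959 = 0.3492.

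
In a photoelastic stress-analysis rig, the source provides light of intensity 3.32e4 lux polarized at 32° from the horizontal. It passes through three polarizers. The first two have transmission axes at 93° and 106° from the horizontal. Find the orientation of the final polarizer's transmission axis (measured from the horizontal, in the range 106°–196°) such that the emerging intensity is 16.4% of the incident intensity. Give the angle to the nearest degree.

θ ≈ 137°

By Malus's law, I₁ = I₀ cos²(93° − 32°) = I₀ cos²(61°) = 0.235 I₀.
I₂ = I₁ cos²(106° − 93°) = 0.235 I₀ · cos²(13°) = 0.2231 I₀.
Need I₃/I₀ = 0.164, so cos²(θ − 106°) = 0.164 / 0.2231 = 0.7349.
θ − 106° = arccos(√0.7349) = 31.0°, giving θ ≈ 106 + 31.0 = 137.0°.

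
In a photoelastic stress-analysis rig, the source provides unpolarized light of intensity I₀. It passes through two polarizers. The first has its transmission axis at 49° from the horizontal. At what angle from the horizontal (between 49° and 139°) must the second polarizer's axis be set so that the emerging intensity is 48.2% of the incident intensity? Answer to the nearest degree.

Unpolarized light through the first polarizer → I₁ = ½ I₀, now polarized at 49°.
Need I₂/I₀ = 0.482, so cos²(θ − 49°) = 0.482 / 0.5 = 0.964.
θ − 49° = arccos(√0.964) = 10.9°, giving θ ≈ 49 + 10.9 = 59.9°.

θ ≈ 60°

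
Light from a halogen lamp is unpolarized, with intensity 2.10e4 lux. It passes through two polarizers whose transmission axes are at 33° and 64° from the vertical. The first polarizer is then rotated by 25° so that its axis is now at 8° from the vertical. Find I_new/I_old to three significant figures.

I_new/I_old ≈ 0.426

Before rotation:
Unpolarized light through the first polarizer → I₁ = ½ I₀, now polarized at 33°.
I₂ = I₁ cos²(64° − 33°) = 0.5 I₀ · cos²(31°) = 0.3674 I₀.
After rotation:
Unpolarized light through the first polarizer → I₁ = ½ I₀, now polarized at 8°.
I₂ = I₁ cos²(64° − 8°) = 0.5 I₀ · cos²(56°) = 0.1563 I₀.
Ratio = 0.1563 / 0.3674 = 0.4256.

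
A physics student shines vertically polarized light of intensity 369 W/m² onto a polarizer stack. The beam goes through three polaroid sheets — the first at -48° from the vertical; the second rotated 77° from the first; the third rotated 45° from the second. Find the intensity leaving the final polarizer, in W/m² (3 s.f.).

I ≈ 4.18 W/m²

I₁ = 369 W/m² · cos²(48°) = 165.2 W/m².
I₂ = I₁ · cos²(77°) = 165.2 · 0.0506 = 8.36 W/m².
I₃ = I₂ · cos²(45°) = 8.36 · 0.5 = 4.18 W/m².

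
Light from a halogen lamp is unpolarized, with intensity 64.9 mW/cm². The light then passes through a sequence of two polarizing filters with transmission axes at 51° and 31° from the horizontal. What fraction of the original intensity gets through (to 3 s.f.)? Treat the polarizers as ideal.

I/I₀ ≈ 0.442

Unpolarized light through the first polarizer → I₁ = 64.9 mW/cm²/2 = 32.45 mW/cm², polarized at 51°.
I₂ = I₁ · cos²(20°) = 32.45 · 0.883 = 28.65 mW/cm².
Transmitted fraction = 0.4415.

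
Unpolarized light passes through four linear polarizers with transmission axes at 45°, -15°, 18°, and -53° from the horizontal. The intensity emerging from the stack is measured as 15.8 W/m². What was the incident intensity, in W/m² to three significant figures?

Unpolarized light through the first polarizer → I₁ = ½ I₀, now polarized at 45°.
I₂ = I₁ cos²(-15° − 45°) = 0.5 I₀ · cos²(60°) = 0.125 I₀.
I₃ = I₂ cos²(18° + 15°) = 0.125 I₀ · cos²(33°) = 0.08792 I₀.
I₄ = I₃ cos²(-53° − 18°) = 0.08792 I₀ · cos²(71°) = 0.009319 I₀.
So 15.8 W/m² = 0.009319 I₀, giving I₀ = 15.8/0.009319 = 1695 W/m².

I₀ ≈ 1700 W/m²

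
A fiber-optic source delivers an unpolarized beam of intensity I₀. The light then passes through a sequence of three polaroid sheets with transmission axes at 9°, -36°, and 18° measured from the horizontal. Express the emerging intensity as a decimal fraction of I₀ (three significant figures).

Unpolarized light through the first polarizer → I₁ = ½ I₀, now polarized at 9°.
I₂ = I₁ cos²(-36° − 9°) = 0.5 I₀ · cos²(45°) = 0.25 I₀.
I₃ = I₂ cos²(18° + 36°) = 0.25 I₀ · cos²(54°) = 0.08637 I₀.
Transmitted fraction = 0.08637.

≈ 0.0864 I₀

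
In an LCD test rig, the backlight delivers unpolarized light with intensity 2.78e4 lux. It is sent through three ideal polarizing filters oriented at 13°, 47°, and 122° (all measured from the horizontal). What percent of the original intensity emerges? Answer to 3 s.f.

Unpolarized light through the first polarizer → I₁ = 2.78e4 lux/2 = 1.39e+04 lux, polarized at 13°.
I₂ = I₁ · cos²(34°) = 1.39e+04 · 0.6873 = 9554 lux.
I₃ = I₂ · cos²(75°) = 9554 · 0.06699 = 640 lux.
That is 2.302% of the incident intensity.

≈ 2.30%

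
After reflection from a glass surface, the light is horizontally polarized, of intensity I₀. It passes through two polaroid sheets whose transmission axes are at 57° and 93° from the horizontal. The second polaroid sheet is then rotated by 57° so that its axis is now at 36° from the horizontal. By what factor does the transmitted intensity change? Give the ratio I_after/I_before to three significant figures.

Before rotation:
I₁ = I₀ cos²(57° − 0°) = I₀ cos²(57°) = 0.2966 I₀.
I₂ = I₁ cos²(93° − 57°) = 0.2966 I₀ · cos²(36°) = 0.1941 I₀.
After rotation:
I₁ = I₀ cos²(57° − 0°) = I₀ cos²(57°) = 0.2966 I₀.
I₂ = I₁ cos²(36° − 57°) = 0.2966 I₀ · cos²(21°) = 0.2585 I₀.
Ratio = 0.2585 / 0.1941 = 1.332.

I_new/I_old ≈ 1.33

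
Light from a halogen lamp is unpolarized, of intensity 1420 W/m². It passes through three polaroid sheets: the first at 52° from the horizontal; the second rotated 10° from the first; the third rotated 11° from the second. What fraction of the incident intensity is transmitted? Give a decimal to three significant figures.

Unpolarized light through the first polarizer → I₁ = 1420 W/m²/2 = 710 W/m², polarized at 52°.
I₂ = I₁ · cos²(10°) = 710 · 0.9698 = 688.6 W/m².
I₃ = I₂ · cos²(11°) = 688.6 · 0.9636 = 663.5 W/m².
Transmitted fraction = 0.4673.

I/I₀ ≈ 0.467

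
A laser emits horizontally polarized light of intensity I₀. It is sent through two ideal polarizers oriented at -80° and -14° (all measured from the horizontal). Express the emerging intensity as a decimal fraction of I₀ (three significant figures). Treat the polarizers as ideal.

≈ 0.00499 I₀

I₁ = I₀ cos²(-80° − 0°) = I₀ cos²(80°) = 0.03015 I₀.
I₂ = I₁ cos²(-14° + 80°) = 0.03015 I₀ · cos²(66°) = 0.004988 I₀.
Transmitted fraction = 0.004988.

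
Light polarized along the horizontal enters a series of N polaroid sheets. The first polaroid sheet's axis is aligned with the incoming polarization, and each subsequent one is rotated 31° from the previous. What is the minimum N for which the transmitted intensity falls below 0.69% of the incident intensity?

N = 18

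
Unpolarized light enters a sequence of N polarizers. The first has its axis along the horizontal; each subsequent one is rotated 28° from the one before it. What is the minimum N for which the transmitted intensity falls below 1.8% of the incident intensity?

First polarizer halves the unpolarized light: factor 1/2.
Each further stage multiplies by cos²(28°) = 0.7796.
After N polarizers: T = 0.5·0.7796^(N−1). Require T < 0.018 ⇒ N−1 > ln(0.018/0.5)/ln(0.7796) = 13.35, so N−1 ≥ 14 and N = 15.
Check: N=15 gives T = 0.01532 < 0.018; N=14 gives T = 0.01965.

N = 15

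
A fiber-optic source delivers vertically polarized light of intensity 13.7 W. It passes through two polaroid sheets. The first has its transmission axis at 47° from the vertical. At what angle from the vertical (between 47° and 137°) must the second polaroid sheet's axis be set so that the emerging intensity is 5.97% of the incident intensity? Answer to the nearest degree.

θ ≈ 116°

I₁ = I₀ cos²(47° − 0°) = I₀ cos²(47°) = 0.4651 I₀.
Need I₂/I₀ = 0.0597, so cos²(θ − 47°) = 0.0597 / 0.4651 = 0.1284.
θ − 47° = arccos(√0.1284) = 69.0°, giving θ ≈ 47 + 69.0 = 116.0°.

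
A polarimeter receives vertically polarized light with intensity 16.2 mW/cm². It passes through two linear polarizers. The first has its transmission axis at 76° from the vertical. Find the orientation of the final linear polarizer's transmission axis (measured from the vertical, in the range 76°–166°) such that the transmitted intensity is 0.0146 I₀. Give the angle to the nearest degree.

θ ≈ 136°

By Malus's law, I₁ = I₀ cos²(76° − 0°) = I₀ cos²(76°) = 0.05853 I₀.
Need I₂/I₀ = 0.0146, so cos²(θ − 76°) = 0.0146 / 0.05853 = 0.2495.
θ − 76° = arccos(√0.2495) = 60.0°, giving θ ≈ 76 + 60.0 = 136.0°.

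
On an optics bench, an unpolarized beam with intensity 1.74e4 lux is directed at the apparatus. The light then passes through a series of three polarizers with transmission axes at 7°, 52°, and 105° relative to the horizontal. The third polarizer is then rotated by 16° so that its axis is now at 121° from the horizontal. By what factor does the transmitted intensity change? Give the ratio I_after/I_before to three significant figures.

I_new/I_old ≈ 0.355

Before rotation:
Unpolarized light through the first polarizer → I₁ = ½ I₀, now polarized at 7°.
I₂ = I₁ cos²(52° − 7°) = 0.5 I₀ · cos²(45°) = 0.25 I₀.
I₃ = I₂ cos²(105° − 52°) = 0.25 I₀ · cos²(53°) = 0.09055 I₀.
After rotation:
Unpolarized light through the first polarizer → I₁ = ½ I₀, now polarized at 7°.
I₂ = I₁ cos²(52° − 7°) = 0.5 I₀ · cos²(45°) = 0.25 I₀.
I₃ = I₂ cos²(121° − 52°) = 0.25 I₀ · cos²(69°) = 0.03211 I₀.
Ratio = 0.03211 / 0.09055 = 0.3546.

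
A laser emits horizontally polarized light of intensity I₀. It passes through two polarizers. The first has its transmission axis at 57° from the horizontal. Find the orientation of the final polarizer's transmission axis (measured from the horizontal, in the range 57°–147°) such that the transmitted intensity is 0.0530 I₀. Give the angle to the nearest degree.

I₁ = I₀ cos²(57° − 0°) = I₀ cos²(57°) = 0.2966 I₀.
Need I₂/I₀ = 0.053, so cos²(θ − 57°) = 0.053 / 0.2966 = 0.1787.
θ − 57° = arccos(√0.1787) = 65.0°, giving θ ≈ 57 + 65.0 = 122.0°.

θ ≈ 122°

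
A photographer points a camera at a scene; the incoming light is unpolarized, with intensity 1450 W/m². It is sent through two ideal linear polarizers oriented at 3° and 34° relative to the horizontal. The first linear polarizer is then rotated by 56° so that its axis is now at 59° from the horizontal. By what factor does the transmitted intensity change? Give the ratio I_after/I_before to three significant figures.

I_new/I_old ≈ 1.12

Before rotation:
Unpolarized light through the first polarizer → I₁ = ½ I₀, now polarized at 3°.
I₂ = I₁ cos²(34° − 3°) = 0.5 I₀ · cos²(31°) = 0.3674 I₀.
After rotation:
Unpolarized light through the first polarizer → I₁ = ½ I₀, now polarized at 59°.
I₂ = I₁ cos²(34° − 59°) = 0.5 I₀ · cos²(25°) = 0.4107 I₀.
Ratio = 0.4107 / 0.3674 = 1.118.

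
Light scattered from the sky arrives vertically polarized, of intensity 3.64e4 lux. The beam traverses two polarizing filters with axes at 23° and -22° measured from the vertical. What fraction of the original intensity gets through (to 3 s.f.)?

I/I₀ ≈ 0.424

I₁ = 3.64e4 lux · cos²(23°) = 3.084e+04 lux.
I₂ = I₁ · cos²(45°) = 3.084e+04 · 0.5 = 1.542e+04 lux.
Transmitted fraction = 0.4237.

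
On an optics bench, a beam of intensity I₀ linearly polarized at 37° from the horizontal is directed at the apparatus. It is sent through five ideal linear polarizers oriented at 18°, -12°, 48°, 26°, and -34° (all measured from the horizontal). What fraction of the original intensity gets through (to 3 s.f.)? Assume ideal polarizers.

≈ 0.0360 I₀

I₁ = I₀ cos²(18° − 37°) = I₀ cos²(19°) = 0.894 I₀.
I₂ = I₁ cos²(-12° − 18°) = 0.894 I₀ · cos²(30°) = 0.6705 I₀.
I₃ = I₂ cos²(48° + 12°) = 0.6705 I₀ · cos²(60°) = 0.1676 I₀.
I₄ = I₃ cos²(26° − 48°) = 0.1676 I₀ · cos²(22°) = 0.1441 I₀.
I₅ = I₄ cos²(-34° − 26°) = 0.1441 I₀ · cos²(60°) = 0.03603 I₀.
Transmitted fraction = 0.03603.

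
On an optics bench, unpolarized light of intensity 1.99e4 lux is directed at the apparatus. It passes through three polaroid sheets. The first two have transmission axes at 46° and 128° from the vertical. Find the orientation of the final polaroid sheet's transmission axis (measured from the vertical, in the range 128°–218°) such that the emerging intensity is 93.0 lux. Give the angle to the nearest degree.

θ ≈ 174°

Unpolarized light through the first polarizer → I₁ = ½ I₀, now polarized at 46°.
I₂ = I₁ cos²(128° − 46°) = 0.5 I₀ · cos²(82°) = 0.009685 I₀.
Target fraction: 93.0 / 1.99e4 lux = 0.004673 of I₀.
Need I₃/I₀ = 0.004673, so cos²(θ − 128°) = 0.004673 / 0.009685 = 0.4826.
θ − 128° = arccos(√0.4826) = 46.0°, giving θ ≈ 128 + 46.0 = 174.0°.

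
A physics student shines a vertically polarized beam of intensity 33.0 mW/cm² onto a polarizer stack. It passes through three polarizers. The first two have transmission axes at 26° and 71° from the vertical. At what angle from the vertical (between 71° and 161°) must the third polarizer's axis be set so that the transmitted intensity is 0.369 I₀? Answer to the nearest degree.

I₁ = I₀ cos²(26° − 0°) = I₀ cos²(26°) = 0.8078 I₀.
I₂ = I₁ cos²(71° − 26°) = 0.8078 I₀ · cos²(45°) = 0.4039 I₀.
Need I₃/I₀ = 0.369, so cos²(θ − 71°) = 0.369 / 0.4039 = 0.9136.
θ − 71° = arccos(√0.9136) = 17.1°, giving θ ≈ 71 + 17.1 = 88.1°.

θ ≈ 88°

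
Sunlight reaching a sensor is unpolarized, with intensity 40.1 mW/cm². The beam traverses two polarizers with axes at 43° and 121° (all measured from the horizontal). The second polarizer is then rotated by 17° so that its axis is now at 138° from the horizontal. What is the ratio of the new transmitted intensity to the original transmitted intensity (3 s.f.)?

Before rotation:
Unpolarized light through the first polarizer → I₁ = ½ I₀, now polarized at 43°.
I₂ = I₁ cos²(121° − 43°) = 0.5 I₀ · cos²(78°) = 0.02161 I₀.
After rotation:
Unpolarized light through the first polarizer → I₁ = ½ I₀, now polarized at 43°.
Angle between axes 1 and 2: 85°. I₂ = 0.5 I₀ · cos²(85°) = 0.003798 I₀.
Ratio = 0.003798 / 0.02161 = 0.1757.

I_new/I_old ≈ 0.176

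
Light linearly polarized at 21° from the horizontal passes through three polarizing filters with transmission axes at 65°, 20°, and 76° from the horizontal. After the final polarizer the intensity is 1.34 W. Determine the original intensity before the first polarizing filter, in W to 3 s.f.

I₀ ≈ 16.6 W

By Malus's law, I₁ = I₀ cos²(65° − 21°) = I₀ cos²(44°) = 0.5174 I₀.
I₂ = I₁ cos²(20° − 65°) = 0.5174 I₀ · cos²(45°) = 0.2587 I₀.
I₃ = I₂ cos²(76° − 20°) = 0.2587 I₀ · cos²(56°) = 0.0809 I₀.
So 1.34 W = 0.0809 I₀, giving I₀ = 1.34/0.0809 = 16.56 W.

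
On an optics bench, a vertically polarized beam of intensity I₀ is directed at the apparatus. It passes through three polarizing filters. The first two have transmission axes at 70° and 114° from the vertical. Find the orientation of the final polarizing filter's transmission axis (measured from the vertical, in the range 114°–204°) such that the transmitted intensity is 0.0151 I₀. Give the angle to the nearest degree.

By Malus's law, I₁ = I₀ cos²(70° − 0°) = I₀ cos²(70°) = 0.117 I₀.
I₂ = I₁ cos²(114° − 70°) = 0.117 I₀ · cos²(44°) = 0.06053 I₀.
Need I₃/I₀ = 0.0151, so cos²(θ − 114°) = 0.0151 / 0.06053 = 0.2495.
θ − 114° = arccos(√0.2495) = 60.0°, giving θ ≈ 114 + 60.0 = 174.0°.

θ ≈ 174°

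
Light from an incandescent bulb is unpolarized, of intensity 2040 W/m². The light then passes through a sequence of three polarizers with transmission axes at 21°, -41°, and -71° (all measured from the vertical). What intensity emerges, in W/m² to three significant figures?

I ≈ 169 W/m²

Unpolarized light through the first polarizer → I₁ = 2040 W/m²/2 = 1020 W/m², polarized at 21°.
I₂ = I₁ · cos²(62°) = 1020 · 0.2204 = 224.8 W/m².
I₃ = I₂ · cos²(30°) = 224.8 · 0.75 = 168.6 W/m².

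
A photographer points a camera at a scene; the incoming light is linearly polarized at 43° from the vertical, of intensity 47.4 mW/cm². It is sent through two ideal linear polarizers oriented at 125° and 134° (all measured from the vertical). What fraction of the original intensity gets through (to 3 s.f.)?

I₁ = 47.4 mW/cm² · cos²(82°) = 0.9181 mW/cm².
I₂ = I₁ · cos²(9°) = 0.9181 · 0.9755 = 0.8956 mW/cm².
Transmitted fraction = 0.0189.

I/I₀ ≈ 0.0189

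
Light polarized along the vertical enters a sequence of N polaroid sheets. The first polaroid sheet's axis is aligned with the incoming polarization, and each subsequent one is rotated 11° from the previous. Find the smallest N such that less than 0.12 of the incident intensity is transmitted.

First polarizer is aligned with the polarization: full transmission.
Each further stage multiplies by cos²(11°) = 0.9636.
After N polarizers: T = 0.9636^(N−1). Require T < 0.12 ⇒ N−1 > ln(0.12)/ln(0.9636) = 57.17, so N−1 ≥ 58 and N = 59.
Check: N=59 gives T = 0.1164 < 0.12; N=58 gives T = 0.1208.

N = 59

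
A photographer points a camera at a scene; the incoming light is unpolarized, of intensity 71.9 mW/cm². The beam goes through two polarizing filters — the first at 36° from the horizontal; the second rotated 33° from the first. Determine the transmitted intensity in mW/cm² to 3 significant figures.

I ≈ 25.3 mW/cm²

Unpolarized light through the first polarizer → I₁ = 71.9 mW/cm²/2 = 35.95 mW/cm², polarized at 36°.
I₂ = I₁ · cos²(33°) = 35.95 · 0.7034 = 25.29 mW/cm².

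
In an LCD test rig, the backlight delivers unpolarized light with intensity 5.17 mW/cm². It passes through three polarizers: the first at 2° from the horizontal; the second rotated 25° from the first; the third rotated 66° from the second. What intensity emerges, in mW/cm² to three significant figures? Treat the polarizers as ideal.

Unpolarized light through the first polarizer → I₁ = 5.17 mW/cm²/2 = 2.585 mW/cm², polarized at 2°.
I₂ = I₁ · cos²(25°) = 2.585 · 0.8214 = 2.123 mW/cm².
I₃ = I₂ · cos²(66°) = 2.123 · 0.1654 = 0.3513 mW/cm².

I ≈ 0.351 mW/cm²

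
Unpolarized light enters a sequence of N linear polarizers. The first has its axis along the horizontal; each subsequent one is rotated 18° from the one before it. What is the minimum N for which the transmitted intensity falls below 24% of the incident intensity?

First polarizer halves the unpolarized light: factor 1/2.
Each further stage multiplies by cos²(18°) = 0.9045.
After N polarizers: T = 0.5·0.9045^(N−1). Require T < 0.24 ⇒ N−1 > ln(0.24/0.5)/ln(0.9045) = 7.31, so N−1 ≥ 8 and N = 9.
Check: N=9 gives T = 0.224 < 0.24; N=8 gives T = 0.2477.

N = 9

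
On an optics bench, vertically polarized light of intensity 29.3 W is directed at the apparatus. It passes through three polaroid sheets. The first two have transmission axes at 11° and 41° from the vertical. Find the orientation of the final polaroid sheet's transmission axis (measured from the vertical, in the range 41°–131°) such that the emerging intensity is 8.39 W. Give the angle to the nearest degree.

θ ≈ 92°

By Malus's law, I₁ = I₀ cos²(11° − 0°) = I₀ cos²(11°) = 0.9636 I₀.
I₂ = I₁ cos²(41° − 11°) = 0.9636 I₀ · cos²(30°) = 0.7227 I₀.
Target fraction: 8.39 / 29.3 W = 0.2863 of I₀.
Need I₃/I₀ = 0.2863, so cos²(θ − 41°) = 0.2863 / 0.7227 = 0.3962.
θ − 41° = arccos(√0.3962) = 51.0°, giving θ ≈ 41 + 51.0 = 92.0°.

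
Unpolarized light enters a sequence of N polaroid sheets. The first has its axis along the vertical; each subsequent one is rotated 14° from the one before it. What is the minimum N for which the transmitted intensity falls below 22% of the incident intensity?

First polarizer halves the unpolarized light: factor 1/2.
Each further stage multiplies by cos²(14°) = 0.9415.
After N polarizers: T = 0.5·0.9415^(N−1). Require T < 0.22 ⇒ N−1 > ln(0.22/0.5)/ln(0.9415) = 13.61, so N−1 ≥ 14 and N = 15.
Check: N=15 gives T = 0.2149 < 0.22; N=14 gives T = 0.2283.

N = 15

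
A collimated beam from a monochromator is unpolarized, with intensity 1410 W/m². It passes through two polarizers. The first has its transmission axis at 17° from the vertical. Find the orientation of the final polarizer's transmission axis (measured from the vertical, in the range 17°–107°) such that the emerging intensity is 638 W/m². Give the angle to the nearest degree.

θ ≈ 35°

Unpolarized light through the first polarizer → I₁ = ½ I₀, now polarized at 17°.
Target fraction: 638 / 1410 W/m² = 0.4525 of I₀.
Need I₂/I₀ = 0.4525, so cos²(θ − 17°) = 0.4525 / 0.5 = 0.905.
θ − 17° = arccos(√0.905) = 18.0°, giving θ ≈ 17 + 18.0 = 35.0°.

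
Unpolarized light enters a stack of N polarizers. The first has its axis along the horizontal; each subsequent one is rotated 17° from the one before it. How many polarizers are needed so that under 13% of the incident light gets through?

N = 17

First polarizer halves the unpolarized light: factor 1/2.
Each further stage multiplies by cos²(17°) = 0.9145.
After N polarizers: T = 0.5·0.9145^(N−1). Require T < 0.13 ⇒ N−1 > ln(0.13/0.5)/ln(0.9145) = 15.08, so N−1 ≥ 16 and N = 17.
Check: N=17 gives T = 0.1197 < 0.13; N=16 gives T = 0.1309.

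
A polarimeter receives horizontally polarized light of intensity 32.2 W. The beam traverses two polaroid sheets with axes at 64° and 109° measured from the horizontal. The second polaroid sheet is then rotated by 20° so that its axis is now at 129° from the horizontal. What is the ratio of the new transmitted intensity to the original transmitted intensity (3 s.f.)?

Before rotation:
By Malus's law, I₁ = I₀ cos²(64° − 0°) = I₀ cos²(64°) = 0.1922 I₀.
I₂ = I₁ cos²(109° − 64°) = 0.1922 I₀ · cos²(45°) = 0.09608 I₀.
After rotation:
I₁ = I₀ cos²(64° − 0°) = I₀ cos²(64°) = 0.1922 I₀.
I₂ = I₁ cos²(129° − 64°) = 0.1922 I₀ · cos²(65°) = 0.03432 I₀.
Ratio = 0.03432 / 0.09608 = 0.3572.

I_new/I_old ≈ 0.357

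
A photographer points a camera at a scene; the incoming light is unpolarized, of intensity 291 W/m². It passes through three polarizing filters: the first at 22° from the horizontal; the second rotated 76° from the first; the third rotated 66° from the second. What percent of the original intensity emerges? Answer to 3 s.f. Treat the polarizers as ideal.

Unpolarized light through the first polarizer → I₁ = 291 W/m²/2 = 145.5 W/m², polarized at 22°.
I₂ = I₁ · cos²(76°) = 145.5 · 0.05853 = 8.516 W/m².
I₃ = I₂ · cos²(66°) = 8.516 · 0.1654 = 1.409 W/m².
That is 0.4841% of the incident intensity.

≈ 0.484%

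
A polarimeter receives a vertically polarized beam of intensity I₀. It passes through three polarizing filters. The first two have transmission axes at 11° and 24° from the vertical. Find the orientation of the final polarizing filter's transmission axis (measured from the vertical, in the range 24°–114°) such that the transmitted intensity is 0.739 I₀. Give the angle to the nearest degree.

θ ≈ 50°

I₁ = I₀ cos²(11° − 0°) = I₀ cos²(11°) = 0.9636 I₀.
I₂ = I₁ cos²(24° − 11°) = 0.9636 I₀ · cos²(13°) = 0.9148 I₀.
Need I₃/I₀ = 0.739, so cos²(θ − 24°) = 0.739 / 0.9148 = 0.8078.
θ − 24° = arccos(√0.8078) = 26.0°, giving θ ≈ 24 + 26.0 = 50.0°.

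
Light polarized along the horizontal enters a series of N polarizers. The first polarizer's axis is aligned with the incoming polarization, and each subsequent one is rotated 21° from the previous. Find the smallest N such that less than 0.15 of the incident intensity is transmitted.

First polarizer is aligned with the polarization: full transmission.
Each further stage multiplies by cos²(21°) = 0.8716.
After N polarizers: T = 0.8716^(N−1). Require T < 0.15 ⇒ N−1 > ln(0.15)/ln(0.8716) = 13.80, so N−1 ≥ 14 and N = 15.
Check: N=15 gives T = 0.146 < 0.15; N=14 gives T = 0.1675.

N = 15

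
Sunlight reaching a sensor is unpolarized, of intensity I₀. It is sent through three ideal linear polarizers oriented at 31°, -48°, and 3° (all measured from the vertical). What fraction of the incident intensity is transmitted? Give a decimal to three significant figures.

≈ 0.00721 I₀

Unpolarized light through the first polarizer → I₁ = ½ I₀, now polarized at 31°.
I₂ = I₁ cos²(-48° − 31°) = 0.5 I₀ · cos²(79°) = 0.0182 I₀.
I₃ = I₂ cos²(3° + 48°) = 0.0182 I₀ · cos²(51°) = 0.00721 I₀.
Transmitted fraction = 0.00721.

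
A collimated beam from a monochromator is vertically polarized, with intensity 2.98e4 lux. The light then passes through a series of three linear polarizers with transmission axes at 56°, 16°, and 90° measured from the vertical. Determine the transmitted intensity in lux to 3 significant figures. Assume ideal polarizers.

By Malus's law, I₁ = 2.98e4 lux · cos²(56°) = 9318 lux.
I₂ = I₁ · cos²(40°) = 9318 · 0.5868 = 5468 lux.
I₃ = I₂ · cos²(74°) = 5468 · 0.07598 = 415.5 lux.

I ≈ 415 lux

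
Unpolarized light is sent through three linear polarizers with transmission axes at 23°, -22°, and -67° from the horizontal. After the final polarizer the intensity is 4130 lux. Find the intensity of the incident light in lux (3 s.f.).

Unpolarized light through the first polarizer → I₁ = ½ I₀, now polarized at 23°.
I₂ = I₁ cos²(-22° − 23°) = 0.5 I₀ · cos²(45°) = 0.25 I₀.
I₃ = I₂ cos²(-67° + 22°) = 0.25 I₀ · cos²(45°) = 0.125 I₀.
So 4130 lux = 0.125 I₀, giving I₀ = 4130/0.125 = 3.304e+04 lux.

I₀ ≈ 3.30e4 lux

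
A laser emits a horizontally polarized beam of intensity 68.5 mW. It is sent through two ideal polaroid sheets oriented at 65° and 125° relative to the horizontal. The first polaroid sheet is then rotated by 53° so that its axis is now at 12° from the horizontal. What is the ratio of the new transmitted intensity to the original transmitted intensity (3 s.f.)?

I_new/I_old ≈ 3.27

Before rotation:
By Malus's law, I₁ = I₀ cos²(65° − 0°) = I₀ cos²(65°) = 0.1786 I₀.
I₂ = I₁ cos²(125° − 65°) = 0.1786 I₀ · cos²(60°) = 0.04465 I₀.
After rotation:
I₁ = I₀ cos²(12° − 0°) = I₀ cos²(12°) = 0.9568 I₀.
Angle between axes 1 and 2: 67°. I₂ = 0.9568 I₀ · cos²(67°) = 0.1461 I₀.
Ratio = 0.1461 / 0.04465 = 3.271.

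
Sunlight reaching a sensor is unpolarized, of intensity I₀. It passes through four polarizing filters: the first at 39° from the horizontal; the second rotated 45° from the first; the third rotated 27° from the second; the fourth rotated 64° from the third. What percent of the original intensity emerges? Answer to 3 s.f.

Unpolarized light through the first polarizer → I₁ = ½ I₀, now polarized at 39°.
I₂ = I₁ cos²(45°) = 0.5 · 0.5 I₀ = 0.25 I₀.
I₃ = I₂ cos²(27°) = 0.25 · 0.7939 I₀ = 0.1985 I₀.
I₄ = I₃ cos²(64°) = 0.1985 · 0.1922 I₀ = 0.03814 I₀.
That is 3.814% of the incident intensity.

≈ 3.81%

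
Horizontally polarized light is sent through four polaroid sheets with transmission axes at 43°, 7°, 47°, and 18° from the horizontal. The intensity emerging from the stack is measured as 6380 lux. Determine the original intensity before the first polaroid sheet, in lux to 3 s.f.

I₀ ≈ 4.06e4 lux

I₁ = I₀ cos²(43° − 0°) = I₀ cos²(43°) = 0.5349 I₀.
I₂ = I₁ cos²(7° − 43°) = 0.5349 I₀ · cos²(36°) = 0.3501 I₀.
I₃ = I₂ cos²(47° − 7°) = 0.3501 I₀ · cos²(40°) = 0.2054 I₀.
I₄ = I₃ cos²(18° − 47°) = 0.2054 I₀ · cos²(29°) = 0.1572 I₀.
So 6380 lux = 0.1572 I₀, giving I₀ = 6380/0.1572 = 4.06e+04 lux.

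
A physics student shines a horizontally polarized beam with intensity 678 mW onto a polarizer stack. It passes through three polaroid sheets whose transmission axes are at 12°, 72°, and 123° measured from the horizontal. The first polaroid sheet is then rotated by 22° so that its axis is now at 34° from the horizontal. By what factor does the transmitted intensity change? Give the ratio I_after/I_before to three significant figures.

I_new/I_old ≈ 1.78

Before rotation:
I₁ = I₀ cos²(12° − 0°) = I₀ cos²(12°) = 0.9568 I₀.
I₂ = I₁ cos²(72° − 12°) = 0.9568 I₀ · cos²(60°) = 0.2392 I₀.
I₃ = I₂ cos²(123° − 72°) = 0.2392 I₀ · cos²(51°) = 0.09473 I₀.
After rotation:
I₁ = I₀ cos²(34° − 0°) = I₀ cos²(34°) = 0.6873 I₀.
I₂ = I₁ cos²(72° − 34°) = 0.6873 I₀ · cos²(38°) = 0.4268 I₀.
I₃ = I₂ cos²(123° − 72°) = 0.4268 I₀ · cos²(51°) = 0.169 I₀.
Ratio = 0.169 / 0.09473 = 1.784.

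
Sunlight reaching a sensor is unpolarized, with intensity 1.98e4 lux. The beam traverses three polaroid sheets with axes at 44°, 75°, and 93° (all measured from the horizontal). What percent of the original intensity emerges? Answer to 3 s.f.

≈ 33.2%

Unpolarized light through the first polarizer → I₁ = 1.98e4 lux/2 = 9900 lux, polarized at 44°.
I₂ = I₁ · cos²(31°) = 9900 · 0.7347 = 7274 lux.
I₃ = I₂ · cos²(18°) = 7274 · 0.9045 = 6579 lux.
That is 33.23% of the incident intensity.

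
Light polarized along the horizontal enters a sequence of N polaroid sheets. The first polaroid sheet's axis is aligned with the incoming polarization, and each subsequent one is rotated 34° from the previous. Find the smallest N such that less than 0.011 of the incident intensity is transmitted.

N = 14

First polarizer is aligned with the polarization: full transmission.
Each further stage multiplies by cos²(34°) = 0.6873.
After N polarizers: T = 0.6873^(N−1). Require T < 0.011 ⇒ N−1 > ln(0.011)/ln(0.6873) = 12.03, so N−1 ≥ 13 and N = 14.
Check: N=14 gives T = 0.007637 < 0.011; N=13 gives T = 0.01111.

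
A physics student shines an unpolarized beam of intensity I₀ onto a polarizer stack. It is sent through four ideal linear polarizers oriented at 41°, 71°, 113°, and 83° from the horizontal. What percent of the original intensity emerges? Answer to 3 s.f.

≈ 15.5%

Unpolarized light through the first polarizer → I₁ = ½ I₀, now polarized at 41°.
I₂ = I₁ cos²(71° − 41°) = 0.5 I₀ · cos²(30°) = 0.375 I₀.
I₃ = I₂ cos²(113° − 71°) = 0.375 I₀ · cos²(42°) = 0.2071 I₀.
I₄ = I₃ cos²(83° − 113°) = 0.2071 I₀ · cos²(30°) = 0.1553 I₀.
That is 15.53% of the incident intensity.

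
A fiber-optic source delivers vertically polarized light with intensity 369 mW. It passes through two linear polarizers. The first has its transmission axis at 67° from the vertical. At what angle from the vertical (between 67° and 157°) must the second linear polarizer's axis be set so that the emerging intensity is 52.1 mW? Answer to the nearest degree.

θ ≈ 83°

I₁ = I₀ cos²(67° − 0°) = I₀ cos²(67°) = 0.1527 I₀.
Target fraction: 52.1 / 369 mW = 0.1412 of I₀.
Need I₂/I₀ = 0.1412, so cos²(θ − 67°) = 0.1412 / 0.1527 = 0.9248.
θ − 67° = arccos(√0.9248) = 15.9°, giving θ ≈ 67 + 15.9 = 82.9°.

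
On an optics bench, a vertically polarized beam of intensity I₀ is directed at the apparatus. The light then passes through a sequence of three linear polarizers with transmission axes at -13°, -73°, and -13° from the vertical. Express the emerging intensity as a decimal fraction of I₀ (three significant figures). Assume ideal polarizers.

I₁ = I₀ cos²(-13° − 0°) = I₀ cos²(13°) = 0.9494 I₀.
I₂ = I₁ cos²(-73° + 13°) = 0.9494 I₀ · cos²(60°) = 0.2373 I₀.
I₃ = I₂ cos²(-13° + 73°) = 0.2373 I₀ · cos²(60°) = 0.05934 I₀.
Transmitted fraction = 0.05934.

≈ 0.0593 I₀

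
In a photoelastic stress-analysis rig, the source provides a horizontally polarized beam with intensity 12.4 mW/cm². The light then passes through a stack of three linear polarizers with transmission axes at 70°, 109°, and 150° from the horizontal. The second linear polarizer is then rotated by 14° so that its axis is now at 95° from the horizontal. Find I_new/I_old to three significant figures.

I_new/I_old ≈ 0.786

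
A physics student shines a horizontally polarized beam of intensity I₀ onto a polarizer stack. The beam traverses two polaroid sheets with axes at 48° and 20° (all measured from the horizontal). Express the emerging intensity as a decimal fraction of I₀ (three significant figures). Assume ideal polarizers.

≈ 0.349 I₀

I₁ = I₀ cos²(48° − 0°) = I₀ cos²(48°) = 0.4477 I₀.
I₂ = I₁ cos²(20° − 48°) = 0.4477 I₀ · cos²(28°) = 0.3491 I₀.
Transmitted fraction = 0.3491.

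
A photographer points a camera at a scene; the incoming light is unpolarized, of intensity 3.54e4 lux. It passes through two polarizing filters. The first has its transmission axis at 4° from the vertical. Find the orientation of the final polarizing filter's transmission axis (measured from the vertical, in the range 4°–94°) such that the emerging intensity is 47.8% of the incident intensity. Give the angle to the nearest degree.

θ ≈ 16°

Unpolarized light through the first polarizer → I₁ = ½ I₀, now polarized at 4°.
Need I₂/I₀ = 0.478, so cos²(θ − 4°) = 0.478 / 0.5 = 0.956.
θ − 4° = arccos(√0.956) = 12.1°, giving θ ≈ 4 + 12.1 = 16.1°.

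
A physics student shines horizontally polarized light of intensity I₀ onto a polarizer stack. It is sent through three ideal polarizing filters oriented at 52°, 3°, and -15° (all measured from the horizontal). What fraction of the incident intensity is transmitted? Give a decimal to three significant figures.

≈ 0.148 I₀

I₁ = I₀ cos²(52° − 0°) = I₀ cos²(52°) = 0.379 I₀.
I₂ = I₁ cos²(3° − 52°) = 0.379 I₀ · cos²(49°) = 0.1631 I₀.
I₃ = I₂ cos²(-15° − 3°) = 0.1631 I₀ · cos²(18°) = 0.1476 I₀.
Transmitted fraction = 0.1476.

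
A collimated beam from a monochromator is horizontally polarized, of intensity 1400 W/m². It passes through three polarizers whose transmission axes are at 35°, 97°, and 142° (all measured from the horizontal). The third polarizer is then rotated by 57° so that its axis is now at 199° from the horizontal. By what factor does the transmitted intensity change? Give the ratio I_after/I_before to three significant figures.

I_new/I_old ≈ 0.0865

Before rotation:
I₁ = I₀ cos²(35° − 0°) = I₀ cos²(35°) = 0.671 I₀.
I₂ = I₁ cos²(97° − 35°) = 0.671 I₀ · cos²(62°) = 0.1479 I₀.
I₃ = I₂ cos²(142° − 97°) = 0.1479 I₀ · cos²(45°) = 0.07395 I₀.
After rotation:
I₁ = I₀ cos²(35° − 0°) = I₀ cos²(35°) = 0.671 I₀.
I₂ = I₁ cos²(97° − 35°) = 0.671 I₀ · cos²(62°) = 0.1479 I₀.
Angle between axes 2 and 3: 78°. I₃ = 0.1479 I₀ · cos²(78°) = 0.006393 I₀.
Ratio = 0.006393 / 0.07395 = 0.08645.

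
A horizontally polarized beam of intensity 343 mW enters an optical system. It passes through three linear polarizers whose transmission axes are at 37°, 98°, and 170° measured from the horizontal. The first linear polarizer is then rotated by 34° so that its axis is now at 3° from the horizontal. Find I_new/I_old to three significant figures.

Before rotation:
I₁ = I₀ cos²(37° − 0°) = I₀ cos²(37°) = 0.6378 I₀.
I₂ = I₁ cos²(98° − 37°) = 0.6378 I₀ · cos²(61°) = 0.1499 I₀.
I₃ = I₂ cos²(170° − 98°) = 0.1499 I₀ · cos²(72°) = 0.01432 I₀.
After rotation:
I₁ = I₀ cos²(3° − 0°) = I₀ cos²(3°) = 0.9973 I₀.
Angle between axes 1 and 2: 85°. I₂ = 0.9973 I₀ · cos²(85°) = 0.007575 I₀.
I₃ = I₂ cos²(170° − 98°) = 0.007575 I₀ · cos²(72°) = 0.0007234 I₀.
Ratio = 0.0007234 / 0.01432 = 0.05053.

I_new/I_old ≈ 0.0505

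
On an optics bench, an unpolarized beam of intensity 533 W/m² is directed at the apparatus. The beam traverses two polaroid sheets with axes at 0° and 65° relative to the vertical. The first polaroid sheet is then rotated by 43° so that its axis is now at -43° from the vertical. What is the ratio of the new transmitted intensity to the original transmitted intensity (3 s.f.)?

I_new/I_old ≈ 0.535

Before rotation:
Unpolarized light through the first polarizer → I₁ = ½ I₀, now polarized at 0°.
I₂ = I₁ cos²(65° − 0°) = 0.5 I₀ · cos²(65°) = 0.0893 I₀.
After rotation:
Unpolarized light through the first polarizer → I₁ = ½ I₀, now polarized at -43°.
Angle between axes 1 and 2: 72°. I₂ = 0.5 I₀ · cos²(72°) = 0.04775 I₀.
Ratio = 0.04775 / 0.0893 = 0.5346.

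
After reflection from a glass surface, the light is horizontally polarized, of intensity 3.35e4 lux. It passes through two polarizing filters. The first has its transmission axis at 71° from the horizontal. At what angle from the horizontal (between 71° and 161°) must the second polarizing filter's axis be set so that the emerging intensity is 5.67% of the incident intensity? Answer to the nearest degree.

θ ≈ 114°

By Malus's law, I₁ = I₀ cos²(71° − 0°) = I₀ cos²(71°) = 0.106 I₀.
Need I₂/I₀ = 0.0567, so cos²(θ − 71°) = 0.0567 / 0.106 = 0.5349.
θ − 71° = arccos(√0.5349) = 43.0°, giving θ ≈ 71 + 43.0 = 114.0°.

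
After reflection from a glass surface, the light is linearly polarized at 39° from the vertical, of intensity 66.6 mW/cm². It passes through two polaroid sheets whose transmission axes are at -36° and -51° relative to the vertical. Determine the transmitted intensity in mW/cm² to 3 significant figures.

By Malus's law, I₁ = 66.6 mW/cm² · cos²(75°) = 4.461 mW/cm².
I₂ = I₁ · cos²(15°) = 4.461 · 0.933 = 4.162 mW/cm².

I ≈ 4.16 mW/cm²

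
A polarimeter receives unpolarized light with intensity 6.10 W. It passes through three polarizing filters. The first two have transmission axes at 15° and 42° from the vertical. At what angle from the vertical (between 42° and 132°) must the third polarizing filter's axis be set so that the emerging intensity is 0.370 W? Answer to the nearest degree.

Unpolarized light through the first polarizer → I₁ = ½ I₀, now polarized at 15°.
I₂ = I₁ cos²(42° − 15°) = 0.5 I₀ · cos²(27°) = 0.3969 I₀.
Target fraction: 0.370 / 6.10 W = 0.06066 of I₀.
Need I₃/I₀ = 0.06066, so cos²(θ − 42°) = 0.06066 / 0.3969 = 0.1528.
θ − 42° = arccos(√0.1528) = 67.0°, giving θ ≈ 42 + 67.0 = 109.0°.

θ ≈ 109°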